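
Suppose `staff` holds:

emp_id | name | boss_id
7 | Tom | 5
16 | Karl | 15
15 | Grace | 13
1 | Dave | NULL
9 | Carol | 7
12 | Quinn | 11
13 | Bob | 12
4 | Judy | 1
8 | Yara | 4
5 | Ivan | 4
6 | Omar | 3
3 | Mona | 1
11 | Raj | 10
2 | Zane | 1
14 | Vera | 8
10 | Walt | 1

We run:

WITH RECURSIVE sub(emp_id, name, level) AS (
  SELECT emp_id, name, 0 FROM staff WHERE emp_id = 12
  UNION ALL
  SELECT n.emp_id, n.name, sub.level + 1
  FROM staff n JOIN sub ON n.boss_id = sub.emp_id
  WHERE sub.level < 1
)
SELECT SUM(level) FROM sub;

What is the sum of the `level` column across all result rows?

1

Base: emp_id=12 (Quinn) at level 0.
Iteration 1: rows with boss_id in {12} -> Bob (id 13, level 1).
Iteration 2: level < 1 fails for all current rows; recursion stops.
SUM(level) = 0 + 1 = 1.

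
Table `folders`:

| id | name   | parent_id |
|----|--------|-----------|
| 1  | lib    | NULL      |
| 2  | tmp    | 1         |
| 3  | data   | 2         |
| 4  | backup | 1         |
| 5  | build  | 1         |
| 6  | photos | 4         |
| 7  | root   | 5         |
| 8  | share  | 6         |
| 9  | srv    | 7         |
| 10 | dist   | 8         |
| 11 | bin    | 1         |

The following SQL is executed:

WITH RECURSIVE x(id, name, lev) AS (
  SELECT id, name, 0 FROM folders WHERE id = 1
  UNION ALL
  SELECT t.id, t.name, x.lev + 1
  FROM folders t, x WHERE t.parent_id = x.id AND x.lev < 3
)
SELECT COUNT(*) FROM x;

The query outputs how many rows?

10

Base: id=1 (lib) at lev 0.
Iteration 1: rows with parent_id in {1} -> tmp (id 2, lev 1), backup (id 4, lev 1), build (id 5, lev 1), bin (id 11, lev 1).
Iteration 2: rows with parent_id in {2,4,5,11} -> data (id 3, lev 2), photos (id 6, lev 2), root (id 7, lev 2).
Iteration 3: rows with parent_id in {3,6,7} -> share (id 8, lev 3), srv (id 9, lev 3).
Iteration 4: lev < 3 fails for all current rows; recursion stops.
Total rows emitted: 10.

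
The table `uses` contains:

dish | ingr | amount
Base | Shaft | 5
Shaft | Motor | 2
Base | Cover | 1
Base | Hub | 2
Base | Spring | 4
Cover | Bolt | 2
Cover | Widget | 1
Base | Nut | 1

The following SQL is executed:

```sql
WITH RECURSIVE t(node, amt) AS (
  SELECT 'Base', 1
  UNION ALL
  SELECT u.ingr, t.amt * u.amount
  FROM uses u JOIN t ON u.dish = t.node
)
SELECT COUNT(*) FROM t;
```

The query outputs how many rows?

Base: (Base, amt=1).
Iteration 1: components of {Base} -> Cover = 1*1 = 1, Hub = 1*2 = 2, Nut = 1*1 = 1, Shaft = 1*5 = 5, Spring = 1*4 = 4.
Iteration 2: components of {Cover,Hub,Nut,Shaft,Spring} -> Bolt = 1*2 = 2, Motor = 5*2 = 10, Widget = 1*1 = 1.
Iteration 3: no further components; recursion stops.
Total rows emitted: 9.

9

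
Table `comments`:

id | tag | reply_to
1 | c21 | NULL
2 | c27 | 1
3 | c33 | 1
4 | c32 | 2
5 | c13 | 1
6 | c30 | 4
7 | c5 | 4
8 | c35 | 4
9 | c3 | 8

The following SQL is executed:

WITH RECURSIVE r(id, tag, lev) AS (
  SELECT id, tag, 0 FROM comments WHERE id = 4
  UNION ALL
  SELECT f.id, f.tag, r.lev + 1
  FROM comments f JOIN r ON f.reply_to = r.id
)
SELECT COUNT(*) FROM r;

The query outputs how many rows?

Base: id=4 (c32) at lev 0.
Iteration 1: rows with reply_to in {4} -> c30 (id 6, lev 1), c5 (id 7, lev 1), c35 (id 8, lev 1).
Iteration 2: rows with reply_to in {6,7,8} -> c3 (id 9, lev 2).
Iteration 3: no rows with reply_to in {9}; recursion stops.
Total rows emitted: 5.

5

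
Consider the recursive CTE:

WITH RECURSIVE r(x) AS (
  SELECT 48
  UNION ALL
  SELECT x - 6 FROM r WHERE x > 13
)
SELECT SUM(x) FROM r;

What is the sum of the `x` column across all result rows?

210

Base: x=48.
Iteration 1: 48 > 13 holds -> x = 48 - 6 = 42.
Iteration 2: 42 > 13 holds -> x = 42 - 6 = 36.
Iteration 3: 36 > 13 holds -> x = 36 - 6 = 30.
Iteration 4: 30 > 13 holds -> x = 30 - 6 = 24.
Iteration 5: 24 > 13 holds -> x = 24 - 6 = 18.
Iteration 6: 18 > 13 holds -> x = 18 - 6 = 12.
Iteration 7: 12 > 13 fails; recursion stops.
SUM(x) = 48 + 42 + 36 + 30 + 24 + 18 + 12 = 210.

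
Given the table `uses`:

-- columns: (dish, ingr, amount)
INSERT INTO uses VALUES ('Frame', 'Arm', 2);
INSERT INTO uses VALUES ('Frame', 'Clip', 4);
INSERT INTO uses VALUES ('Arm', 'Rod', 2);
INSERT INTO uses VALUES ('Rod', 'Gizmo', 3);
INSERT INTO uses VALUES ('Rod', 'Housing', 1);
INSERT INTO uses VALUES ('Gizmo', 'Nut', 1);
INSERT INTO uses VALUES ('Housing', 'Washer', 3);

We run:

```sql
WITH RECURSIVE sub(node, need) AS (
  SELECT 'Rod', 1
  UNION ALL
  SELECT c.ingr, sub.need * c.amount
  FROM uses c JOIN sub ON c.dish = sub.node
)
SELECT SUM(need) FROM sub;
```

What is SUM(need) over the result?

Base: (Rod, need=1).
Iteration 1: components of {Rod} -> Gizmo = 1*3 = 3, Housing = 1*1 = 1.
Iteration 2: components of {Gizmo,Housing} -> Nut = 3*1 = 3, Washer = 1*3 = 3.
Iteration 3: no further components; recursion stops.
SUM(need) = 1 + 3 + 1 + 3 + 3 = 11.

11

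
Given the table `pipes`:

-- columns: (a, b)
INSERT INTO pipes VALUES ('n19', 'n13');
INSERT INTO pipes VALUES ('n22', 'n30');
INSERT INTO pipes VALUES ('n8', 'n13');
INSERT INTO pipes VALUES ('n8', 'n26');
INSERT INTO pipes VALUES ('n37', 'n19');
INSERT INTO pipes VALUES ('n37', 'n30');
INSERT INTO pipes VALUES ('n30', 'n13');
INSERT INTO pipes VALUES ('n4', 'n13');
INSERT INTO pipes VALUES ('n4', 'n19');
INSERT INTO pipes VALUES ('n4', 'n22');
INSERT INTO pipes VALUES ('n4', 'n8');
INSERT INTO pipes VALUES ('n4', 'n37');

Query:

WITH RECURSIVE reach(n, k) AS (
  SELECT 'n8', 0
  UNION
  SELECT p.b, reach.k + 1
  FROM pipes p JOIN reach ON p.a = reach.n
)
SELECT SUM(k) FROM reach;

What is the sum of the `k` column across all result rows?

Base: (n8, k=0).
Iteration 1: edges from {n8} -> (n13, k=1), (n26, k=1).
Iteration 2: no outgoing edges from {n13,n26}; recursion stops.
SUM(k) = 0 + 1 + 1 = 2.

2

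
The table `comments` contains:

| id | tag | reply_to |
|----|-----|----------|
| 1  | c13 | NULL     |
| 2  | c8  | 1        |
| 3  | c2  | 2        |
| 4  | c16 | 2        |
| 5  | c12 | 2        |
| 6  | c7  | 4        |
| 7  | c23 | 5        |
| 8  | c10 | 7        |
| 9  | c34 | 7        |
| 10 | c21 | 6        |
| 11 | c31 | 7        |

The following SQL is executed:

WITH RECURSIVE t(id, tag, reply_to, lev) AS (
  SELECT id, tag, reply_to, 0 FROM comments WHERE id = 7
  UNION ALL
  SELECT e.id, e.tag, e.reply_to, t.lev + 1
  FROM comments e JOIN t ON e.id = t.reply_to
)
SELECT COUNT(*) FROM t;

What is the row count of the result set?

4

Base: id=7 (c23), reply_to=5, lev 0.
Iteration 1: join on id=5 -> c12 (id 5, reply_to=2, lev 1).
Iteration 2: join on id=2 -> c8 (id 2, reply_to=1, lev 2).
Iteration 3: join on id=1 -> c13 (id 1, reply_to=NULL, lev 3).
Iteration 4: reply_to is NULL; no match; recursion stops.
Total rows emitted: 4.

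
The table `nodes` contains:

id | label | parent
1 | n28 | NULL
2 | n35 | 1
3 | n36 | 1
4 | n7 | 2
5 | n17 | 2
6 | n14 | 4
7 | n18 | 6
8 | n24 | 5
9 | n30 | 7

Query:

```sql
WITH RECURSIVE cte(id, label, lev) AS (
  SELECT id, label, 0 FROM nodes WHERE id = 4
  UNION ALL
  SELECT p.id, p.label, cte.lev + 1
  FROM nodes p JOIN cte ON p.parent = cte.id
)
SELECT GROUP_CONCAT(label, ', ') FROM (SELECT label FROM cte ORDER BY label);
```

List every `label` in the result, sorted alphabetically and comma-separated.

Base: id=4 (n7) at lev 0.
Iteration 1: rows with parent in {4} -> n14 (id 6, lev 1).
Iteration 2: rows with parent in {6} -> n18 (id 7, lev 2).
Iteration 3: rows with parent in {7} -> n30 (id 9, lev 3).
Iteration 4: no rows with parent in {9}; recursion stops.

n14, n18, n30, n7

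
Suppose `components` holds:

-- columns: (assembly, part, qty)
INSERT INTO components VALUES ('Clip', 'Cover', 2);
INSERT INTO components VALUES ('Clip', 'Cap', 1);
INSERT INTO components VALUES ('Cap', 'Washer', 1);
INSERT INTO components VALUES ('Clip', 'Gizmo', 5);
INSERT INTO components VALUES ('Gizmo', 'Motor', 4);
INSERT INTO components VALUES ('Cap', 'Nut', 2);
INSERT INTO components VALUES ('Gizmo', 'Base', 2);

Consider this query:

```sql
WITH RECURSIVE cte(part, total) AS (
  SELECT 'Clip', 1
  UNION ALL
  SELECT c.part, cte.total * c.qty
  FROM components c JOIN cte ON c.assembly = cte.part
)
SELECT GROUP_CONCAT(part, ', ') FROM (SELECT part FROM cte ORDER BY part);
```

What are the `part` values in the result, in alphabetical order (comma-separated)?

Base: (Clip, total=1).
Iteration 1: components of {Clip} -> Cap = 1*1 = 1, Cover = 1*2 = 2, Gizmo = 1*5 = 5.
Iteration 2: components of {Cap,Cover,Gizmo} -> Base = 5*2 = 10, Motor = 5*4 = 20, Nut = 1*2 = 2, Washer = 1*1 = 1.
Iteration 3: no further components; recursion stops.

Base, Cap, Clip, Cover, Gizmo, Motor, Nut, Washer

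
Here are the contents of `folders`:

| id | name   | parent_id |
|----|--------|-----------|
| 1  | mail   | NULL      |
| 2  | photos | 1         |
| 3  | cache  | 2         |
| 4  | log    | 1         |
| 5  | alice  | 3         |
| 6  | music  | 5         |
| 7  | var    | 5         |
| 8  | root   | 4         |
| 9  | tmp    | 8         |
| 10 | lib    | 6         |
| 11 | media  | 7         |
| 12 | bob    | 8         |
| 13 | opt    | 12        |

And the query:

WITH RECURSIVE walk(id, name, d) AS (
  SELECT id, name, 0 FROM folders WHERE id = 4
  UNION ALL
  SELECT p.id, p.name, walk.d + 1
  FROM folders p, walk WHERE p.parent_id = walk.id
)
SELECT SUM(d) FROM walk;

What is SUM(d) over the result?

8

Base: id=4 (log) at d 0.
Iteration 1: rows with parent_id in {4} -> root (id 8, d 1).
Iteration 2: rows with parent_id in {8} -> tmp (id 9, d 2), bob (id 12, d 2).
Iteration 3: rows with parent_id in {9,12} -> opt (id 13, d 3).
Iteration 4: no rows with parent_id in {13}; recursion stops.
SUM(d) = 0 + 1 + 2 + 2 + 3 = 8.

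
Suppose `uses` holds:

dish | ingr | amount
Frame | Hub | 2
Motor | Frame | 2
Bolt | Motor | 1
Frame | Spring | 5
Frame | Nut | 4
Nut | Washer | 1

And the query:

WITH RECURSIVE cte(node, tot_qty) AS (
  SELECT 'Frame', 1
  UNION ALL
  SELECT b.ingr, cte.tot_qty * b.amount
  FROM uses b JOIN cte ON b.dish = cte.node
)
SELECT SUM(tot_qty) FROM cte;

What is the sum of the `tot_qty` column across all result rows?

Base: (Frame, tot_qty=1).
Iteration 1: components of {Frame} -> Hub = 1*2 = 2, Nut = 1*4 = 4, Spring = 1*5 = 5.
Iteration 2: components of {Hub,Nut,Spring} -> Washer = 4*1 = 4.
Iteration 3: no further components; recursion stops.
SUM(tot_qty) = 1 + 4 + 2 + 5 + 4 = 16.

16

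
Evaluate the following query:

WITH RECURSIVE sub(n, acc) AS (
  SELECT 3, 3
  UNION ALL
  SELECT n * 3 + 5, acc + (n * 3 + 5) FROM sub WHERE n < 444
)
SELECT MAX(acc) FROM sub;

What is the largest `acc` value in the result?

1987

Base: n=3, acc=3.
Iteration 1: 3 < 444 holds -> n = 3 * 3 + 5 = 14, acc = 3 + 14 = 17.
Iteration 2: 14 < 444 holds -> n = 14 * 3 + 5 = 47, acc = 17 + 47 = 64.
Iteration 3: 47 < 444 holds -> n = 47 * 3 + 5 = 146, acc = 64 + 146 = 210.
Iteration 4: 146 < 444 holds -> n = 146 * 3 + 5 = 443, acc = 210 + 443 = 653.
Iteration 5: 443 < 444 holds -> n = 443 * 3 + 5 = 1334, acc = 653 + 1334 = 1987.
Iteration 6: 1334 < 444 fails; recursion stops.
acc values: 3, 17, 64, 210, 653, 1987; the maximum is 1987.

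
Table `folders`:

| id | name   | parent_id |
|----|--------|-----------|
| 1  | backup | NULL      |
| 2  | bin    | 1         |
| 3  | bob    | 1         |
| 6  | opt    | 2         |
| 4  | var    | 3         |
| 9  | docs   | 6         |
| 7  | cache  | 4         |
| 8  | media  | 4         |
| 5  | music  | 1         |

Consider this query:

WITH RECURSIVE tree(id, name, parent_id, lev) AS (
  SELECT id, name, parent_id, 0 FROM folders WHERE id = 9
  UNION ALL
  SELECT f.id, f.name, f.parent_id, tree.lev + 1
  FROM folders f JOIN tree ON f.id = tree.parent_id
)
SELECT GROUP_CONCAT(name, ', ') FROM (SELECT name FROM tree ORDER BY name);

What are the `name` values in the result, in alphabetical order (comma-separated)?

Base: id=9 (docs), parent_id=6, lev 0.
Iteration 1: join on id=6 -> opt (id 6, parent_id=2, lev 1).
Iteration 2: join on id=2 -> bin (id 2, parent_id=1, lev 2).
Iteration 3: join on id=1 -> backup (id 1, parent_id=NULL, lev 3).
Iteration 4: parent_id is NULL; no match; recursion stops.

backup, bin, docs, opt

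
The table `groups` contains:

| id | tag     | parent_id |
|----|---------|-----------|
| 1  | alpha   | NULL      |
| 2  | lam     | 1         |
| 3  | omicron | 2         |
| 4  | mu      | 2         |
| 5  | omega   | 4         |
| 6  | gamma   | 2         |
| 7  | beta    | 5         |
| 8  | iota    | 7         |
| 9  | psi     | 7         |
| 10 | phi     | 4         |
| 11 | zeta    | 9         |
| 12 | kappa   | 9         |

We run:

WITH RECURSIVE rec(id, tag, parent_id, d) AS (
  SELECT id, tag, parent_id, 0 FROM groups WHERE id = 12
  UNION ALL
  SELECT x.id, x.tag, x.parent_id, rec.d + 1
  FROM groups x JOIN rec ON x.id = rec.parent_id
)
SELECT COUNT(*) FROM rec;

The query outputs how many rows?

7

Base: id=12 (kappa), parent_id=9, d 0.
Iteration 1: join on id=9 -> psi (id 9, parent_id=7, d 1).
Iteration 2: join on id=7 -> beta (id 7, parent_id=5, d 2).
Iteration 3: join on id=5 -> omega (id 5, parent_id=4, d 3).
Iteration 4: join on id=4 -> mu (id 4, parent_id=2, d 4).
Iteration 5: join on id=2 -> lam (id 2, parent_id=1, d 5).
Iteration 6: join on id=1 -> alpha (id 1, parent_id=NULL, d 6).
Iteration 7: parent_id is NULL; no match; recursion stops.
Total rows emitted: 7.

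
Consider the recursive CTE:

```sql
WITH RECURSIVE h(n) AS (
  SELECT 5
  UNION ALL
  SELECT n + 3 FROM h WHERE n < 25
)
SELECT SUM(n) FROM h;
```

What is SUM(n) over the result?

Base: n=5.
Iteration 1: 5 < 25 holds -> n = 5 + 3 = 8.
Iteration 2: 8 < 25 holds -> n = 8 + 3 = 11.
Iteration 3: 11 < 25 holds -> n = 11 + 3 = 14.
Iteration 4: 14 < 25 holds -> n = 14 + 3 = 17.
Iteration 5: 17 < 25 holds -> n = 17 + 3 = 20.
Iteration 6: 20 < 25 holds -> n = 20 + 3 = 23.
Iteration 7: 23 < 25 holds -> n = 23 + 3 = 26.
Iteration 8: 26 < 25 fails; recursion stops.
SUM(n) = 5 + 8 + 11 + 14 + 17 + 20 + 23 + 26 = 124.

124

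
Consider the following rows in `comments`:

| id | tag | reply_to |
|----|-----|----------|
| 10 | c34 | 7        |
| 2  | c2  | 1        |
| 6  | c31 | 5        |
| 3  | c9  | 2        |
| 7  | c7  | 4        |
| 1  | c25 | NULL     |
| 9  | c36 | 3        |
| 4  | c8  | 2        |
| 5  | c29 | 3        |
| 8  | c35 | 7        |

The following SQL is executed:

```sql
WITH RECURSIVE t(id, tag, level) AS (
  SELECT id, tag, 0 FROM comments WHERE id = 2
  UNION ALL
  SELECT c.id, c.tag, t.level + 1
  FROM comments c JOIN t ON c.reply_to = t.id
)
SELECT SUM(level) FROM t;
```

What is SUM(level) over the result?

Base: id=2 (c2) at level 0.
Iteration 1: rows with reply_to in {2} -> c9 (id 3, level 1), c8 (id 4, level 1).
Iteration 2: rows with reply_to in {3,4} -> c29 (id 5, level 2), c7 (id 7, level 2), c36 (id 9, level 2).
Iteration 3: rows with reply_to in {5,7,9} -> c31 (id 6, level 3), c35 (id 8, level 3), c34 (id 10, level 3).
Iteration 4: no rows with reply_to in {6,8,10}; recursion stops.
SUM(level) = 0 + 1 + 1 + 2 + 2 + 2 + 3 + 3 + 3 = 17.

17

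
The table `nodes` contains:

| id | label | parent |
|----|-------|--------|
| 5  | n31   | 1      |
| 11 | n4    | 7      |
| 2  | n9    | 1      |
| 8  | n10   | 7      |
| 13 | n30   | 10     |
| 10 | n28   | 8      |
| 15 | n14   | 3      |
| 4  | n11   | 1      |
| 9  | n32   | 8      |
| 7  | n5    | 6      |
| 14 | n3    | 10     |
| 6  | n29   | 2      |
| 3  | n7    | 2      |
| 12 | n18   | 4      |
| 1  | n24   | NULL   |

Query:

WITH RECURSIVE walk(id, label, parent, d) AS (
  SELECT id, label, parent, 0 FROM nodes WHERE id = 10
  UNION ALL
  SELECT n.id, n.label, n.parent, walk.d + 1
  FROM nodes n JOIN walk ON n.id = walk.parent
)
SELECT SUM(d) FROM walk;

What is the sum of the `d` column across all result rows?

15

Base: id=10 (n28), parent=8, d 0.
Iteration 1: join on id=8 -> n10 (id 8, parent=7, d 1).
Iteration 2: join on id=7 -> n5 (id 7, parent=6, d 2).
Iteration 3: join on id=6 -> n29 (id 6, parent=2, d 3).
Iteration 4: join on id=2 -> n9 (id 2, parent=1, d 4).
Iteration 5: join on id=1 -> n24 (id 1, parent=NULL, d 5).
Iteration 6: parent is NULL; no match; recursion stops.
SUM(d) = 0 + 1 + 2 + 3 + 4 + 5 = 15.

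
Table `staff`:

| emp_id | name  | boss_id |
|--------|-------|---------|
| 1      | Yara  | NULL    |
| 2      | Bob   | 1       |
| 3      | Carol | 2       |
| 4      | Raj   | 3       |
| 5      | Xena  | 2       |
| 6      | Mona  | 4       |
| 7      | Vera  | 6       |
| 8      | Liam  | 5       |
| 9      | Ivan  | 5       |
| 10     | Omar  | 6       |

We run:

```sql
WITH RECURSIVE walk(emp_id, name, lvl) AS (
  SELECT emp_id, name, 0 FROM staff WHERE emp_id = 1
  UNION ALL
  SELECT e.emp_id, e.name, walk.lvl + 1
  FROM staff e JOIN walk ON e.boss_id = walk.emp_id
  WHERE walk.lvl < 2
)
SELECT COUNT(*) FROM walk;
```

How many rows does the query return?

Base: emp_id=1 (Yara) at lvl 0.
Iteration 1: rows with boss_id in {1} -> Bob (id 2, lvl 1).
Iteration 2: rows with boss_id in {2} -> Carol (id 3, lvl 2), Xena (id 5, lvl 2).
Iteration 3: lvl < 2 fails for all current rows; recursion stops.
Total rows emitted: 4.

4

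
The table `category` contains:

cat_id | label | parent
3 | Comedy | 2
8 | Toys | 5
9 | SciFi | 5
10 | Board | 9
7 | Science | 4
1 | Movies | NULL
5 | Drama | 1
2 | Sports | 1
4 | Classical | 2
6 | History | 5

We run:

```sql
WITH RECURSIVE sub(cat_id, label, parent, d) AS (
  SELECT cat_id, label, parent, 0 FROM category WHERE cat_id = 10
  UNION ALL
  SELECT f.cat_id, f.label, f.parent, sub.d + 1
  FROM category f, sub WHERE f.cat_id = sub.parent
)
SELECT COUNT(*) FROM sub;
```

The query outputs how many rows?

Base: cat_id=10 (Board), parent=9, d 0.
Iteration 1: join on cat_id=9 -> SciFi (id 9, parent=5, d 1).
Iteration 2: join on cat_id=5 -> Drama (id 5, parent=1, d 2).
Iteration 3: join on cat_id=1 -> Movies (id 1, parent=NULL, d 3).
Iteration 4: parent is NULL; no match; recursion stops.
Total rows emitted: 4.

4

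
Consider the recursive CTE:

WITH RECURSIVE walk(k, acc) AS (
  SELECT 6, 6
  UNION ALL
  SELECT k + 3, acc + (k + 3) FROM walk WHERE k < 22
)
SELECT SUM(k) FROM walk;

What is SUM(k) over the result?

Base: k=6, acc=6.
Iteration 1: 6 < 22 holds -> k = 6 + 3 = 9, acc = 6 + 9 = 15.
Iteration 2: 9 < 22 holds -> k = 9 + 3 = 12, acc = 15 + 12 = 27.
Iteration 3: 12 < 22 holds -> k = 12 + 3 = 15, acc = 27 + 15 = 42.
Iteration 4: 15 < 22 holds -> k = 15 + 3 = 18, acc = 42 + 18 = 60.
Iteration 5: 18 < 22 holds -> k = 18 + 3 = 21, acc = 60 + 21 = 81.
Iteration 6: 21 < 22 holds -> k = 21 + 3 = 24, acc = 81 + 24 = 105.
Iteration 7: 24 < 22 fails; recursion stops.
SUM(k) = 6 + 9 + 12 + 15 + 18 + 21 + 24 = 105.

105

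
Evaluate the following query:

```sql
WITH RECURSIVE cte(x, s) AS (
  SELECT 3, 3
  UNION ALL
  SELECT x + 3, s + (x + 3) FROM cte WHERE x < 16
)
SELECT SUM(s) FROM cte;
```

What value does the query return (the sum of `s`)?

168

Base: x=3, s=3.
Iteration 1: 3 < 16 holds -> x = 3 + 3 = 6, s = 3 + 6 = 9.
Iteration 2: 6 < 16 holds -> x = 6 + 3 = 9, s = 9 + 9 = 18.
Iteration 3: 9 < 16 holds -> x = 9 + 3 = 12, s = 18 + 12 = 30.
Iteration 4: 12 < 16 holds -> x = 12 + 3 = 15, s = 30 + 15 = 45.
Iteration 5: 15 < 16 holds -> x = 15 + 3 = 18, s = 45 + 18 = 63.
Iteration 6: 18 < 16 fails; recursion stops.
SUM(s) = 3 + 9 + 18 + 30 + 45 + 63 = 168.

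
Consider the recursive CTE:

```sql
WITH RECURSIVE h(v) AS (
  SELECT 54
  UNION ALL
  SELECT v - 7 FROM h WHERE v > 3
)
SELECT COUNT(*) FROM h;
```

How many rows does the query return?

9

Base: v=54.
Iteration 1: 54 > 3 holds -> v = 54 - 7 = 47.
Iteration 2: 47 > 3 holds -> v = 47 - 7 = 40.
Iteration 3: 40 > 3 holds -> v = 40 - 7 = 33.
Iteration 4: 33 > 3 holds -> v = 33 - 7 = 26.
Iteration 5: 26 > 3 holds -> v = 26 - 7 = 19.
Iteration 6: 19 > 3 holds -> v = 19 - 7 = 12.
Iteration 7: 12 > 3 holds -> v = 12 - 7 = 5.
Iteration 8: 5 > 3 holds -> v = 5 - 7 = -2.
Iteration 9: -2 > 3 fails; recursion stops.
Total rows emitted: 9.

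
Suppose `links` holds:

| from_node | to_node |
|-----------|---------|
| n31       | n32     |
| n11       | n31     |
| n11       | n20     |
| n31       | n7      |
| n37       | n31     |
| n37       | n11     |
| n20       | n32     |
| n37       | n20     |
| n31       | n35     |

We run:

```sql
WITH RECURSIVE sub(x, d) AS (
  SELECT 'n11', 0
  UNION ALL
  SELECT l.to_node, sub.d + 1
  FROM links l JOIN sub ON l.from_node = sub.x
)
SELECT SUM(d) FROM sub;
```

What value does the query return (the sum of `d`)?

Base: (n11, d=0).
Iteration 1: edges from {n11} -> (n20, d=1), (n31, d=1).
Iteration 2: edges from {n20,n31} -> (n32, d=2) x2, (n35, d=2), (n7, d=2). [UNION ALL keeps all 4 new rows, including repeats]
Iteration 3: no outgoing edges from {n32,n35,n7}; recursion stops.
SUM(d) = 0 + 1 + 1 + 2 + 2 + 2 + 2 = 10.

10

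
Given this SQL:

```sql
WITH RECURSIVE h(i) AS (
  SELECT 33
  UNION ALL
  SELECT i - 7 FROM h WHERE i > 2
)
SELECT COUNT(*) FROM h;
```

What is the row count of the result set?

Base: i=33.
Iteration 1: 33 > 2 holds -> i = 33 - 7 = 26.
Iteration 2: 26 > 2 holds -> i = 26 - 7 = 19.
Iteration 3: 19 > 2 holds -> i = 19 - 7 = 12.
Iteration 4: 12 > 2 holds -> i = 12 - 7 = 5.
Iteration 5: 5 > 2 holds -> i = 5 - 7 = -2.
Iteration 6: -2 > 2 fails; recursion stops.
Total rows emitted: 6.

6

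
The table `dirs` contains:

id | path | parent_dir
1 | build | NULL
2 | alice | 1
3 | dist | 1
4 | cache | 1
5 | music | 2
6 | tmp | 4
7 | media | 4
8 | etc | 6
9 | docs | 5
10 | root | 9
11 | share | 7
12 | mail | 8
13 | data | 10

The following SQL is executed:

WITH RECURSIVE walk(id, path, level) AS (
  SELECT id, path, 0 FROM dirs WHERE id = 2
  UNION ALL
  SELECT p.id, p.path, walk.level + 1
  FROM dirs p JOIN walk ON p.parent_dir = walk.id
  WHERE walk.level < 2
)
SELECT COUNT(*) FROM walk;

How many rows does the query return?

Base: id=2 (alice) at level 0.
Iteration 1: rows with parent_dir in {2} -> music (id 5, level 1).
Iteration 2: rows with parent_dir in {5} -> docs (id 9, level 2).
Iteration 3: level < 2 fails for all current rows; recursion stops.
Total rows emitted: 3.

3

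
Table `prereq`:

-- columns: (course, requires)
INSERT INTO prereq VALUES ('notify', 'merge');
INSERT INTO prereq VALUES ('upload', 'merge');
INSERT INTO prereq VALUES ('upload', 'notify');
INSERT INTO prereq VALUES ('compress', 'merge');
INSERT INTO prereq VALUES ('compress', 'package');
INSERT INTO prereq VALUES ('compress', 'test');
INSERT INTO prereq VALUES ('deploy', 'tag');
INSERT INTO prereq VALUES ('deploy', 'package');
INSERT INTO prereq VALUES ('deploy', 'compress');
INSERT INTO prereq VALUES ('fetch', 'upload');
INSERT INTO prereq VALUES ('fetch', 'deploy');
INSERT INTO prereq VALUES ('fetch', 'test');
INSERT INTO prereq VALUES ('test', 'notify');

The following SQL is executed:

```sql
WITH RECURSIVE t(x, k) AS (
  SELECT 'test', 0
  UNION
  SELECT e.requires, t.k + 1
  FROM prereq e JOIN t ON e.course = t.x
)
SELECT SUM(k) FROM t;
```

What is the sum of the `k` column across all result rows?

3

Base: (test, k=0).
Iteration 1: edges from {test} -> (notify, k=1).
Iteration 2: edges from {notify} -> (merge, k=2).
Iteration 3: no outgoing edges from {merge}; recursion stops.
SUM(k) = 0 + 1 + 2 = 3.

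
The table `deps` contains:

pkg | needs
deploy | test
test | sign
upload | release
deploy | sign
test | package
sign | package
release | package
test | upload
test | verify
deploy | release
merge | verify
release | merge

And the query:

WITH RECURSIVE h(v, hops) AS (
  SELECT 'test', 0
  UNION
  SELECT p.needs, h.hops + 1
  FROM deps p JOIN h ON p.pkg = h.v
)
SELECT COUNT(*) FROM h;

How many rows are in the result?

10

Base: (test, hops=0).
Iteration 1: edges from {test} -> (package, hops=1), (sign, hops=1), (upload, hops=1), (verify, hops=1).
Iteration 2: edges from {package,sign,upload,verify} -> (package, hops=2), (release, hops=2).
Iteration 3: edges from {package,release} -> (merge, hops=3), (package, hops=3).
Iteration 4: edges from {merge,package} -> (verify, hops=4).
Iteration 5: no outgoing edges from {verify}; recursion stops.
Total rows emitted: 10.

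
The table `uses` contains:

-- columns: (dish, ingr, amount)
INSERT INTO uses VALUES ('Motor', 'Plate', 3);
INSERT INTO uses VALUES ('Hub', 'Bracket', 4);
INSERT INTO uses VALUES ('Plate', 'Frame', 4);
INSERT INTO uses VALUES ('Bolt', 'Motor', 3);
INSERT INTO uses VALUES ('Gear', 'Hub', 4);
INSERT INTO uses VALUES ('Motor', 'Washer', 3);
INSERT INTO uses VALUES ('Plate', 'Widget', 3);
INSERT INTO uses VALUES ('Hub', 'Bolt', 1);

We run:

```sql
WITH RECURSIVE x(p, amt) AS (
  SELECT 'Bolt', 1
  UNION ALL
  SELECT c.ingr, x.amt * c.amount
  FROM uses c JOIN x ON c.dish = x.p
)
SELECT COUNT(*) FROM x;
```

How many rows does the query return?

Base: (Bolt, amt=1).
Iteration 1: components of {Bolt} -> Motor = 1*3 = 3.
Iteration 2: components of {Motor} -> Plate = 3*3 = 9, Washer = 3*3 = 9.
Iteration 3: components of {Plate,Washer} -> Frame = 9*4 = 36, Widget = 9*3 = 27.
Iteration 4: no further components; recursion stops.
Total rows emitted: 6.

6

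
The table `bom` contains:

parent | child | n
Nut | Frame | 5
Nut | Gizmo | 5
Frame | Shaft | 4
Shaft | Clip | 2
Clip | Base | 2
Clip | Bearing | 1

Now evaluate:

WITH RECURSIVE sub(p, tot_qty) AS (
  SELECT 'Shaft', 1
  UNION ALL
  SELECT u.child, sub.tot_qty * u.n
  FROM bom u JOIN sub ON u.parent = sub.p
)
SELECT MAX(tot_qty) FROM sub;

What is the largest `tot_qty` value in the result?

4

Base: (Shaft, tot_qty=1).
Iteration 1: components of {Shaft} -> Clip = 1*2 = 2.
Iteration 2: components of {Clip} -> Base = 2*2 = 4, Bearing = 2*1 = 2.
Iteration 3: no further components; recursion stops.
tot_qty values: 1, 2, 4, 2; the maximum is 4.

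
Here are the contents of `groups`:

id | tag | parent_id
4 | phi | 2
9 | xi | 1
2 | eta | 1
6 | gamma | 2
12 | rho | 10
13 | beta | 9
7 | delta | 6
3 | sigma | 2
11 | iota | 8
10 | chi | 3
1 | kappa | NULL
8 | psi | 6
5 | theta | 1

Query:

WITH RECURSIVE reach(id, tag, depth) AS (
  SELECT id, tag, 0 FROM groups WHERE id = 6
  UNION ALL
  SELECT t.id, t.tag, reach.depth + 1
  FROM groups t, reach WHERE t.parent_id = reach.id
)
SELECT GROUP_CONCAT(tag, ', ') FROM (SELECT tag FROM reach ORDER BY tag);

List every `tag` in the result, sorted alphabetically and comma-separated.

Base: id=6 (gamma) at depth 0.
Iteration 1: rows with parent_id in {6} -> delta (id 7, depth 1), psi (id 8, depth 1).
Iteration 2: rows with parent_id in {7,8} -> iota (id 11, depth 2).
Iteration 3: no rows with parent_id in {11}; recursion stops.

delta, gamma, iota, psi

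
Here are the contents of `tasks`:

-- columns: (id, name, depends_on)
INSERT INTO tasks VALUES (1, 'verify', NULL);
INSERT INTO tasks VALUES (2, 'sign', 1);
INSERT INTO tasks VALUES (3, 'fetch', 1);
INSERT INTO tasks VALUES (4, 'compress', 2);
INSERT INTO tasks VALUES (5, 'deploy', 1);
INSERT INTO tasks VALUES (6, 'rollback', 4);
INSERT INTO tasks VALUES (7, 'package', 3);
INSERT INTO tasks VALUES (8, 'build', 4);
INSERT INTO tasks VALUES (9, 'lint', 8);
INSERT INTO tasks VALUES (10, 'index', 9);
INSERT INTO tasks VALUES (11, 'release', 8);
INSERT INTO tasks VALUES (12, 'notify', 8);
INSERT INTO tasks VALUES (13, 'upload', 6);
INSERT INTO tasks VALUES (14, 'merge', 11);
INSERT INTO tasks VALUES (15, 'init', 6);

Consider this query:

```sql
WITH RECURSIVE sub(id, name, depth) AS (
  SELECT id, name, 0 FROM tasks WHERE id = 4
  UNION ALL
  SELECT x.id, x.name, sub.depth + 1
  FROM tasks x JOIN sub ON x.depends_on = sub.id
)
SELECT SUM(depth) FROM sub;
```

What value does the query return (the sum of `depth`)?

18

Base: id=4 (compress) at depth 0.
Iteration 1: rows with depends_on in {4} -> rollback (id 6, depth 1), build (id 8, depth 1).
Iteration 2: rows with depends_on in {6,8} -> lint (id 9, depth 2), release (id 11, depth 2), notify (id 12, depth 2), upload (id 13, depth 2), init (id 15, depth 2).
Iteration 3: rows with depends_on in {9,11,12,13,15} -> index (id 10, depth 3), merge (id 14, depth 3).
Iteration 4: no rows with depends_on in {10,14}; recursion stops.
SUM(depth) = 0 + 1 + 1 + 2 + 2 + 2 + 2 + 2 + 3 + 3 = 18.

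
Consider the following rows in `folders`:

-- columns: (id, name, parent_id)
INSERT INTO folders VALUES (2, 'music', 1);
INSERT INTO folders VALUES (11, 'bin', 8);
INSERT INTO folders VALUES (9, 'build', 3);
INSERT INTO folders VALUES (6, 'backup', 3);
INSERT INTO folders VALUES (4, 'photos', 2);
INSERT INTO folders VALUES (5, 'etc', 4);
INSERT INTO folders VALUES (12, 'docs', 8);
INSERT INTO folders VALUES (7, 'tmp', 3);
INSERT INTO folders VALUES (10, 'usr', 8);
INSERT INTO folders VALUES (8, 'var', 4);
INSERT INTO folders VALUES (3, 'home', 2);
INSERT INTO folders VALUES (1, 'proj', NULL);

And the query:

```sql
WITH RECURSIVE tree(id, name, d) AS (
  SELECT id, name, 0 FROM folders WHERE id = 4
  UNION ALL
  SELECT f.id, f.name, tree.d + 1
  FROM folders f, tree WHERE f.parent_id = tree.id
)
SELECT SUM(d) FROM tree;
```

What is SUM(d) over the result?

Base: id=4 (photos) at d 0.
Iteration 1: rows with parent_id in {4} -> etc (id 5, d 1), var (id 8, d 1).
Iteration 2: rows with parent_id in {5,8} -> usr (id 10, d 2), bin (id 11, d 2), docs (id 12, d 2).
Iteration 3: no rows with parent_id in {10,11,12}; recursion stops.
SUM(d) = 0 + 1 + 1 + 2 + 2 + 2 = 8.

8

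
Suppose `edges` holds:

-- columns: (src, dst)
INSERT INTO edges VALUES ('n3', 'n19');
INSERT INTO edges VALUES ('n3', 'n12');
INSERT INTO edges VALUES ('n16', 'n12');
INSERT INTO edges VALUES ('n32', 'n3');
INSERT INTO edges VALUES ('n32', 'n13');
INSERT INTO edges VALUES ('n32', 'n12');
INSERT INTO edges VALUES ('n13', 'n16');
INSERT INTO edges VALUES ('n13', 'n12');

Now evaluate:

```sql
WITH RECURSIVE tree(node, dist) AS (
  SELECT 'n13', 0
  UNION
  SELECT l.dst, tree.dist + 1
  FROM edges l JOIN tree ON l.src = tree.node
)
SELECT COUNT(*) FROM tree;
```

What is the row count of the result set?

4

Base: (n13, dist=0).
Iteration 1: edges from {n13} -> (n12, dist=1), (n16, dist=1).
Iteration 2: edges from {n12,n16} -> (n12, dist=2).
Iteration 3: no outgoing edges from {n12}; recursion stops.
Total rows emitted: 4.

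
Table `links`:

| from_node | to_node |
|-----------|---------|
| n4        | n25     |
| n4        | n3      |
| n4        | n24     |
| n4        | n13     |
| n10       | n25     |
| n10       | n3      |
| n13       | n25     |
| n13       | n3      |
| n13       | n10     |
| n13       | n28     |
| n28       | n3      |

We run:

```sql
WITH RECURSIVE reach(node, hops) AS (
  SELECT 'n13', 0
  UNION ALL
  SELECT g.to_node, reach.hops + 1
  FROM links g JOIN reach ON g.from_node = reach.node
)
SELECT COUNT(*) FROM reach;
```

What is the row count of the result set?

8

Base: (n13, hops=0).
Iteration 1: edges from {n13} -> (n10, hops=1), (n25, hops=1), (n28, hops=1), (n3, hops=1).
Iteration 2: edges from {n10,n25,n28,n3} -> (n25, hops=2), (n3, hops=2) x2. [UNION ALL keeps all 3 new rows, including repeats]
Iteration 3: no outgoing edges from {n25,n3}; recursion stops.
Total rows emitted: 8.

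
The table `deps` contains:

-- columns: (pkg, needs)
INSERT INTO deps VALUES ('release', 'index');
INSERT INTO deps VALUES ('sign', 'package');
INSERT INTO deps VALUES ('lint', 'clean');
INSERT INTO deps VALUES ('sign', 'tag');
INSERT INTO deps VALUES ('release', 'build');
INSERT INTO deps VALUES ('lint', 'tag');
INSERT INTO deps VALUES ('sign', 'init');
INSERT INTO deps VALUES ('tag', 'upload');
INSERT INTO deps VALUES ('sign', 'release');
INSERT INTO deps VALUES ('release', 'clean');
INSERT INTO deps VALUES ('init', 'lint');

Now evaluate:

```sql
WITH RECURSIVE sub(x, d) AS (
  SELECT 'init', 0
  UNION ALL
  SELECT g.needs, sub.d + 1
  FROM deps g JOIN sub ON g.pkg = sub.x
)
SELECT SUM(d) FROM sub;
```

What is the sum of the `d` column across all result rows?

Base: (init, d=0).
Iteration 1: edges from {init} -> (lint, d=1).
Iteration 2: edges from {lint} -> (clean, d=2), (tag, d=2).
Iteration 3: edges from {clean,tag} -> (upload, d=3).
Iteration 4: no outgoing edges from {upload}; recursion stops.
SUM(d) = 0 + 1 + 2 + 2 + 3 = 8.

8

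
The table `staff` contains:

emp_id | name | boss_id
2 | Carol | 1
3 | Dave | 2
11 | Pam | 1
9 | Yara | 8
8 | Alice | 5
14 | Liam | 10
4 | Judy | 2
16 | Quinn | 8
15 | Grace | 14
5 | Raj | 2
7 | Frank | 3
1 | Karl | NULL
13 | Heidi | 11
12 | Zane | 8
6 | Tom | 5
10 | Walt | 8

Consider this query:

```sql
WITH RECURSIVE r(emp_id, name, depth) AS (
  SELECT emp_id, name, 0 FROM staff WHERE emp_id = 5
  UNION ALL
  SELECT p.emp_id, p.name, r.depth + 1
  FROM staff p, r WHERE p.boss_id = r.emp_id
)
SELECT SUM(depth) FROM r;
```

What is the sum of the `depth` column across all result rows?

Base: emp_id=5 (Raj) at depth 0.
Iteration 1: rows with boss_id in {5} -> Tom (id 6, depth 1), Alice (id 8, depth 1).
Iteration 2: rows with boss_id in {6,8} -> Yara (id 9, depth 2), Walt (id 10, depth 2), Zane (id 12, depth 2), Quinn (id 16, depth 2).
Iteration 3: rows with boss_id in {9,10,12,16} -> Liam (id 14, depth 3).
Iteration 4: rows with boss_id in {14} -> Grace (id 15, depth 4).
Iteration 5: no rows with boss_id in {15}; recursion stops.
SUM(depth) = 0 + 1 + 1 + 2 + 2 + 2 + 2 + 3 + 4 = 17.

17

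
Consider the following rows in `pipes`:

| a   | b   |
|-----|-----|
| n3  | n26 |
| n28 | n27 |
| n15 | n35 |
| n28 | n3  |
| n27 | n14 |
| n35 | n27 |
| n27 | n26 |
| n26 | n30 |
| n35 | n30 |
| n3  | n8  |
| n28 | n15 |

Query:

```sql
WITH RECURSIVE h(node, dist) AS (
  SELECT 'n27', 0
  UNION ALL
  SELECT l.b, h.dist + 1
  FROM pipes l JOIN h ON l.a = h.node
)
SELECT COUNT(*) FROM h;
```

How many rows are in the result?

4

Base: (n27, dist=0).
Iteration 1: edges from {n27} -> (n14, dist=1), (n26, dist=1).
Iteration 2: edges from {n14,n26} -> (n30, dist=2).
Iteration 3: no outgoing edges from {n30}; recursion stops.
Total rows emitted: 4.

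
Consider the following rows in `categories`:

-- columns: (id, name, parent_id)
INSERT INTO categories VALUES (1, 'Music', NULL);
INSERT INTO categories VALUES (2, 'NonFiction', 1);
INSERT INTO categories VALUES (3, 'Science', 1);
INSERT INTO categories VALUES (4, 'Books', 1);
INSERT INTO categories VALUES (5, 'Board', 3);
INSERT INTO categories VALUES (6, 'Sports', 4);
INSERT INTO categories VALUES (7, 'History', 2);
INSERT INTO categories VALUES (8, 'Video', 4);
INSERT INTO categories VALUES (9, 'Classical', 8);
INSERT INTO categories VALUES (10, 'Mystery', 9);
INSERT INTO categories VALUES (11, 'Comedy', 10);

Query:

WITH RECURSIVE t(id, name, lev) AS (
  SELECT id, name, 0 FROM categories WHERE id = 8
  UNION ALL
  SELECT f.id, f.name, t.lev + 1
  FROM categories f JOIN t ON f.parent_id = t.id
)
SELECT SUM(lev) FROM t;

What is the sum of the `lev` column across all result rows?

Base: id=8 (Video) at lev 0.
Iteration 1: rows with parent_id in {8} -> Classical (id 9, lev 1).
Iteration 2: rows with parent_id in {9} -> Mystery (id 10, lev 2).
Iteration 3: rows with parent_id in {10} -> Comedy (id 11, lev 3).
Iteration 4: no rows with parent_id in {11}; recursion stops.
SUM(lev) = 0 + 1 + 2 + 3 = 6.

6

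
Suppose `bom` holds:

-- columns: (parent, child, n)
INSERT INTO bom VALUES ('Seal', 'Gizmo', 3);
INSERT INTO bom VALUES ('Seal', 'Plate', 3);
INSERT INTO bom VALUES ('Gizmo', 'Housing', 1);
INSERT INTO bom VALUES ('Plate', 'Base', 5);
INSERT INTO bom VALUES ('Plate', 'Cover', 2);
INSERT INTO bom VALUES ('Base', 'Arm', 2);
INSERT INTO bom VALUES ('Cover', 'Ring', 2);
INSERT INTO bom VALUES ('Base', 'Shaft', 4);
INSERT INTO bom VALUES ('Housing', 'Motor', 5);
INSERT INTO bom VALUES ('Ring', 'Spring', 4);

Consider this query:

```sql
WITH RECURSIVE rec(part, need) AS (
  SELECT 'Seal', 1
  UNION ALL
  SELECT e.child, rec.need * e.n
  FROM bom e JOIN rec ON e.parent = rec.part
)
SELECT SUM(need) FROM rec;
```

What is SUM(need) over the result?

Base: (Seal, need=1).
Iteration 1: components of {Seal} -> Gizmo = 1*3 = 3, Plate = 1*3 = 3.
Iteration 2: components of {Gizmo,Plate} -> Base = 3*5 = 15, Cover = 3*2 = 6, Housing = 3*1 = 3.
Iteration 3: components of {Base,Cover,Housing} -> Arm = 15*2 = 30, Motor = 3*5 = 15, Ring = 6*2 = 12, Shaft = 15*4 = 60.
Iteration 4: components of {Arm,Motor,Ring,Shaft} -> Spring = 12*4 = 48.
Iteration 5: no further components; recursion stops.
SUM(need) = 1 + 3 + 3 + 3 + 15 + 6 + 15 + 30 + 60 + 12 + 48 = 196.

196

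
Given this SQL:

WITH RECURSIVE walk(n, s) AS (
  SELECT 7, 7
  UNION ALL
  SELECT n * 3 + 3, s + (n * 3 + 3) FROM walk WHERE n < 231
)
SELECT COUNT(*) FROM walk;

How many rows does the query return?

5

Base: n=7, s=7.
Iteration 1: 7 < 231 holds -> n = 7 * 3 + 3 = 24, s = 7 + 24 = 31.
Iteration 2: 24 < 231 holds -> n = 24 * 3 + 3 = 75, s = 31 + 75 = 106.
Iteration 3: 75 < 231 holds -> n = 75 * 3 + 3 = 228, s = 106 + 228 = 334.
Iteration 4: 228 < 231 holds -> n = 228 * 3 + 3 = 687, s = 334 + 687 = 1021.
Iteration 5: 687 < 231 fails; recursion stops.
Total rows emitted: 5.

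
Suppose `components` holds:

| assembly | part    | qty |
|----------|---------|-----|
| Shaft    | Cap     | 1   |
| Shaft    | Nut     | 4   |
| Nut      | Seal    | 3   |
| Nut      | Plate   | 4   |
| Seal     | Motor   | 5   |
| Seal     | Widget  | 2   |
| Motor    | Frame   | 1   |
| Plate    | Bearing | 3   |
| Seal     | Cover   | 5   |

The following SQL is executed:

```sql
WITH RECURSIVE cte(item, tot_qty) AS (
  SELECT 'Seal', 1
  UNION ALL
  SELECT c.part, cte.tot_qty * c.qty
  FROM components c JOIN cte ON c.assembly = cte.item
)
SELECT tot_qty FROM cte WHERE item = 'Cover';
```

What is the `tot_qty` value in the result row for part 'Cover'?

5

Base: (Seal, tot_qty=1).
Iteration 1: components of {Seal} -> Cover = 1*5 = 5, Motor = 1*5 = 5, Widget = 1*2 = 2.
Iteration 2: components of {Cover,Motor,Widget} -> Frame = 5*1 = 5.
Iteration 3: no further components; recursion stops.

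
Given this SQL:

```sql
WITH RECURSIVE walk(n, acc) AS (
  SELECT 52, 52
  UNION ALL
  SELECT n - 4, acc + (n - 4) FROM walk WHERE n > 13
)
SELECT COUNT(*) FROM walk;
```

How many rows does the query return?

11

Base: n=52, acc=52.
Iteration 1: 52 > 13 holds -> n = 52 - 4 = 48, acc = 52 + 48 = 100.
Iteration 2: 48 > 13 holds -> n = 48 - 4 = 44, acc = 100 + 44 = 144.
Iteration 3: 44 > 13 holds -> n = 44 - 4 = 40, acc = 144 + 40 = 184.
Iteration 4: 40 > 13 holds -> n = 40 - 4 = 36, acc = 184 + 36 = 220.
Iteration 5: 36 > 13 holds -> n = 36 - 4 = 32, acc = 220 + 32 = 252.
Iteration 6: 32 > 13 holds -> n = 32 - 4 = 28, acc = 252 + 28 = 280.
Iteration 7: 28 > 13 holds -> n = 28 - 4 = 24, acc = 280 + 24 = 304.
Iteration 8: 24 > 13 holds -> n = 24 - 4 = 20, acc = 304 + 20 = 324.
Iteration 9: 20 > 13 holds -> n = 20 - 4 = 16, acc = 324 + 16 = 340.
Iteration 10: 16 > 13 holds -> n = 16 - 4 = 12, acc = 340 + 12 = 352.
Iteration 11: 12 > 13 fails; recursion stops.
Total rows emitted: 11.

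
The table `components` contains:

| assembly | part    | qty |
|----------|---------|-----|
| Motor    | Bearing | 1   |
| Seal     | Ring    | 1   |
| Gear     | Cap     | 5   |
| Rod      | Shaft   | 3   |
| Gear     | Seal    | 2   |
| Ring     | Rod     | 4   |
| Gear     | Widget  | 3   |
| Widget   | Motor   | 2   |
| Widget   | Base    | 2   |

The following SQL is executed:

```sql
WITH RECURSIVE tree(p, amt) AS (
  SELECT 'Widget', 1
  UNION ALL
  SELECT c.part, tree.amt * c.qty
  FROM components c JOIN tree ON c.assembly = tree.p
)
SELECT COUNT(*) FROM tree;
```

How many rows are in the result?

4

Base: (Widget, amt=1).
Iteration 1: components of {Widget} -> Base = 1*2 = 2, Motor = 1*2 = 2.
Iteration 2: components of {Base,Motor} -> Bearing = 2*1 = 2.
Iteration 3: no further components; recursion stops.
Total rows emitted: 4.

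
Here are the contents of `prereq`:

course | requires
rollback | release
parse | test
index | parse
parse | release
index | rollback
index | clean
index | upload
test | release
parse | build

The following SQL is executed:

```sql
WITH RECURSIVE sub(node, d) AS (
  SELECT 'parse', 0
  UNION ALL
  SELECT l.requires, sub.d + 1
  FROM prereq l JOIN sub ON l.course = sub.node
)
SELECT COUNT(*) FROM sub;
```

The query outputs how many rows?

Base: (parse, d=0).
Iteration 1: edges from {parse} -> (build, d=1), (release, d=1), (test, d=1).
Iteration 2: edges from {build,release,test} -> (release, d=2).
Iteration 3: no outgoing edges from {release}; recursion stops.
Total rows emitted: 5.

5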